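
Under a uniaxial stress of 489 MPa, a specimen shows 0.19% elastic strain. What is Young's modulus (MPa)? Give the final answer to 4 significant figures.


E = sigma / epsilon
epsilon = 0.19% = 1.9e-03
E = 489 / 1.9e-03
E = 257400 MPa


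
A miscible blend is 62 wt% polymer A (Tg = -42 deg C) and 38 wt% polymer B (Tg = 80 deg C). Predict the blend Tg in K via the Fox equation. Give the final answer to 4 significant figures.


1/Tg = w1/Tg1 + w2/Tg2 (in Kelvin)
Tg1 = 231.15 K, Tg2 = 353.15 K
1/Tg = 0.62/231.15 + 0.38/353.15
Tg = 266.1 K


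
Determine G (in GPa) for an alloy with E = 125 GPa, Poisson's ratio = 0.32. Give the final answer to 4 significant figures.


G = E / (2*(1+nu))
G = 125 / (2*(1+0.32))
G = 47.35 GPa


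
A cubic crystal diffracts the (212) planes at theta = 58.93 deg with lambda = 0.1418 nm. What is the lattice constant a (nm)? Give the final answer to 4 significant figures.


d = lambda / (2*sin(theta))
d = 0.1418 / (2*sin(58.93 deg))
d = 0.0827751 nm
a = d * sqrt(h^2+k^2+l^2) = 0.0827751 * sqrt(9)
a = 0.2483 nm


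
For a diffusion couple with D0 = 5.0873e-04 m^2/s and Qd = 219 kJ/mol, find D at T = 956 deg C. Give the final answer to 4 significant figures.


D = D0 * exp(-Qd / (R*T))
T = 1229.15 K
D = 5.0873e-04 * exp(-219e3 / (8.314 * 1229.15))
D = 2.508e-13 m^2/s


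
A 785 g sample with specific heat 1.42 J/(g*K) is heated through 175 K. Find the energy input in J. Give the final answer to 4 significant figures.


Q = m * cp * dT
Q = 785 * 1.42 * 175
Q = 195100 J


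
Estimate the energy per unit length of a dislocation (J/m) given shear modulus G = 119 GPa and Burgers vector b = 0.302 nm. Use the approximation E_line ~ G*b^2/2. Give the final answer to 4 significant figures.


E = G*b^2/2
b = 0.302 nm = 3.02e-10 m
G = 119 GPa = 1.19e+11 Pa
E = 0.5 * 1.19e+11 * (3.02e-10)^2
E = 5.427e-09 J/m


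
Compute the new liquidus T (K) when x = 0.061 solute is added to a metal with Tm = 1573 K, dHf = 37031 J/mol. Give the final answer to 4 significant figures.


dT = R*Tm^2*x / dHf
dT = 8.314 * 1573^2 * 0.061 / 37031
dT = 33.8869 K
T_new = 1573 - 33.8869 = 1539 K


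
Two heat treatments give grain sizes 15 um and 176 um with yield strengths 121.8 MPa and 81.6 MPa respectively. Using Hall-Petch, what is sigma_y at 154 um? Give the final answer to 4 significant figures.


sigma_y = sigma0 + k / sqrt(d)
1/sqrt(d1) = 1/sqrt(1.5e-05) = 258.199;  1/sqrt(d2) = 75.3778
k = (sigma1 - sigma2) / (1/sqrt(d1) - 1/sqrt(d2)) = (121.8 - 81.6) / (258.199 - 75.3778) = 0.219887 MPa*m^0.5
sigma0 = sigma1 - k/sqrt(d1) = 121.8 - 0.219887*258.199 = 65.0254 MPa
sigma_y(d3) = 65.0254 + 0.219887 / sqrt(1.54e-04) = 82.74 MPa


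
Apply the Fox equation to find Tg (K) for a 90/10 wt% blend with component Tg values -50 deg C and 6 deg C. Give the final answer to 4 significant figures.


1/Tg = w1/Tg1 + w2/Tg2 (in Kelvin)
Tg1 = 223.15 K, Tg2 = 279.15 K
1/Tg = 0.9/223.15 + 0.1/279.15
Tg = 227.7 K


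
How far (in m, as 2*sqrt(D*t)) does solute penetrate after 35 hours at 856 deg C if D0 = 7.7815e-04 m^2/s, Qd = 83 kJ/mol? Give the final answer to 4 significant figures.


Step 1: D = D0 * exp(-Qd/(R*T))
T = 1129.15 K
D = 7.7815e-04 * exp(-83e3 / (8.314 * 1129.15)) = 1.12547e-07 m^2/s
Step 2: L = 2*sqrt(D*t)
t = 35 h = 126000 s
L = 2*sqrt(1.12547e-07 * 126000) = 0.2382 m


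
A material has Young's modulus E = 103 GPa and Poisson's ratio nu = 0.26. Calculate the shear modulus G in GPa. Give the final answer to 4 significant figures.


G = E / (2*(1+nu))
G = 103 / (2*(1+0.26))
G = 40.87 GPa


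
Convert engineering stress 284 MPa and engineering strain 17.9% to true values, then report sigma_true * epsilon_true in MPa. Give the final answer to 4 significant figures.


sigma_true = sigma_eng * (1 + epsilon_eng)
sigma_true = 284 * (1 + 0.179) = 334.836 MPa
epsilon_true = ln(1 + epsilon_eng)
epsilon_true = ln(1 + 0.179) = 0.164667
sigma_true * epsilon_true = 334.836 * 0.164667 = 55.14 MPa


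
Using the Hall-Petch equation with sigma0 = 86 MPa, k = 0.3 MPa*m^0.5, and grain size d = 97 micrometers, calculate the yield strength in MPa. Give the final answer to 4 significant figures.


sigma_y = sigma0 + k / sqrt(d)
d = 97 um = 9.7e-05 m
sigma_y = 86 + 0.3 / sqrt(9.7e-05)
sigma_y = 116.5 MPa


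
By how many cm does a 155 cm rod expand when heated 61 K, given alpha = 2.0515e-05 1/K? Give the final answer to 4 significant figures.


dL = L0 * alpha * dT
dL = 155 * 2.0515e-05 * 61
dL = 0.194 cm


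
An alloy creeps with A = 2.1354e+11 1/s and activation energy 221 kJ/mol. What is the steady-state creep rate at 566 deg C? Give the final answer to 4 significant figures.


rate = A * exp(-Q / (R*T))
T = 566 + 273.15 = 839.15 K
rate = 2.1354e+11 * exp(-221e3 / (8.314 * 839.15))
rate = 3.736e-03 1/s


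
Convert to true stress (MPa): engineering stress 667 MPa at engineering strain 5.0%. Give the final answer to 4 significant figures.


sigma_true = sigma_eng * (1 + epsilon_eng)
sigma_true = 667 * (1 + 0.05)
sigma_true = 700.4 MPa


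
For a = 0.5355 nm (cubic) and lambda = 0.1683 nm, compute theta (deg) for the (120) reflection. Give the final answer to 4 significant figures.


d = a / sqrt(h^2+k^2+l^2)
d = 0.5355 / sqrt(5) = 0.239483 nm
lambda = 2*d*sin(theta)  =>  sin(theta) = lambda / (2*d)
sin(theta) = 0.1683 / (2 * 0.239483) = 0.351382
theta = 20.57 deg


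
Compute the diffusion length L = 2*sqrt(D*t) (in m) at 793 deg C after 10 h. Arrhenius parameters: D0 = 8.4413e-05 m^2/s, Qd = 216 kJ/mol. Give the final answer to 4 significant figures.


Step 1: D = D0 * exp(-Qd/(R*T))
T = 1066.15 K
D = 8.4413e-05 * exp(-216e3 / (8.314 * 1066.15)) = 2.20489e-15 m^2/s
Step 2: L = 2*sqrt(D*t)
t = 10 h = 36000 s
L = 2*sqrt(2.20489e-15 * 36000) = 1.782e-05 m


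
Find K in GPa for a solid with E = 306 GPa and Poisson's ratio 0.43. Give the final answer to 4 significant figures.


K = E / (3*(1-2*nu))
K = 306 / (3*(1-2*0.43))
K = 728.6 GPa


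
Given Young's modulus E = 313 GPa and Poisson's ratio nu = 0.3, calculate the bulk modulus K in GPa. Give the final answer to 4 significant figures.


K = E / (3*(1-2*nu))
K = 313 / (3*(1-2*0.3))
K = 260.8 GPa


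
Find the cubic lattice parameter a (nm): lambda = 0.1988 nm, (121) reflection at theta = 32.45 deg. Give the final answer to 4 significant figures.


d = lambda / (2*sin(theta))
d = 0.1988 / (2*sin(32.45 deg))
d = 0.185253 nm
a = d * sqrt(h^2+k^2+l^2) = 0.185253 * sqrt(6)
a = 0.4538 nm


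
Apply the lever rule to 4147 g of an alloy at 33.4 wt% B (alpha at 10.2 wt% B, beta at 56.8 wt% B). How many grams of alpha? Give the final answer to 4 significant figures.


f_alpha = (C_beta - C0) / (C_beta - C_alpha)
f_alpha = (56.8 - 33.4) / (56.8 - 10.2) = 0.502146
m_alpha = f_alpha * m_total = 0.502146 * 4147 = 2082 g


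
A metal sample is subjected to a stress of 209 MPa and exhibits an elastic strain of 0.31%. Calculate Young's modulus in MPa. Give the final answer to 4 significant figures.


E = sigma / epsilon
epsilon = 0.31% = 3.1e-03
E = 209 / 3.1e-03
E = 67420 MPa


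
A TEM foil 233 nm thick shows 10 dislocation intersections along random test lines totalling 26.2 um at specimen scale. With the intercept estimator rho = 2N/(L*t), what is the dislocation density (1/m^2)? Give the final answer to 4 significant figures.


rho = 2N / (L * t)
L = 26.2 um = 2.62e-05 m, t = 233 nm = 2.33e-07 m
rho = 2 * 10 / (2.62e-05 * 2.33e-07)
rho = 3.276e+12 1/m^2


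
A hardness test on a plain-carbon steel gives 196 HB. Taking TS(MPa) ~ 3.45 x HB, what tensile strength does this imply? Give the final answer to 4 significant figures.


TS (MPa) = 3.45 * HB
TS = 3.45 * 196
TS = 676.2 MPa


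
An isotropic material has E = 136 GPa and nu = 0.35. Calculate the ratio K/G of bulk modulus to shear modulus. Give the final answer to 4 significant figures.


G = E / (2*(1+nu))
G = 136 / (2*(1+0.35)) = 50.3704 GPa
K = E / (3*(1-2*nu))
K = 136 / (3*(1-2*0.35)) = 151.111 GPa
K/G = 151.111 / 50.3704 = 3


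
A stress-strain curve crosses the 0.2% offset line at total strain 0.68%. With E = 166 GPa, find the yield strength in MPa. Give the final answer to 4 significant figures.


Offset strain = 0.002
Elastic strain at yield = total_strain - offset = 6.8e-03 - 0.002 = 4.8e-03
sigma_y = E * elastic_strain = 166000 * 4.8e-03
sigma_y = 796.8 MPa


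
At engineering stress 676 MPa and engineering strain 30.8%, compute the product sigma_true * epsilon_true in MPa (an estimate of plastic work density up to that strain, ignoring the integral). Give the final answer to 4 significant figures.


sigma_true = sigma_eng * (1 + epsilon_eng)
sigma_true = 676 * (1 + 0.308) = 884.208 MPa
epsilon_true = ln(1 + epsilon_eng)
epsilon_true = ln(1 + 0.308) = 0.268499
sigma_true * epsilon_true = 884.208 * 0.268499 = 237.4 MPa


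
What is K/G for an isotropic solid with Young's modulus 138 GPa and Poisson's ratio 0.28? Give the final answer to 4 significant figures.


G = E / (2*(1+nu))
G = 138 / (2*(1+0.28)) = 53.9063 GPa
K = E / (3*(1-2*nu))
K = 138 / (3*(1-2*0.28)) = 104.545 GPa
K/G = 104.545 / 53.9063 = 1.939


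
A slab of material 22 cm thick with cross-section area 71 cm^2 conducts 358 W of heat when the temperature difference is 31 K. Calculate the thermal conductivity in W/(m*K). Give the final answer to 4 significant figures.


k = Q*L / (A*dT)
L = 0.22 m, A = 7.1e-03 m^2
k = 358 * 0.22 / (7.1e-03 * 31)
k = 357.8 W/(m*K)


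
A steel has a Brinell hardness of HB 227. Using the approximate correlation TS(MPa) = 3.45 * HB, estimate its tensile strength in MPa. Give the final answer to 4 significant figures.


TS (MPa) = 3.45 * HB
TS = 3.45 * 227
TS = 783.2 MPa


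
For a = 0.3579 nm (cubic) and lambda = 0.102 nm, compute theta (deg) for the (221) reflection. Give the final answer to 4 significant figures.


d = a / sqrt(h^2+k^2+l^2)
d = 0.3579 / sqrt(9) = 0.1193 nm
lambda = 2*d*sin(theta)  =>  sin(theta) = lambda / (2*d)
sin(theta) = 0.102 / (2 * 0.1193) = 0.427494
theta = 25.31 deg


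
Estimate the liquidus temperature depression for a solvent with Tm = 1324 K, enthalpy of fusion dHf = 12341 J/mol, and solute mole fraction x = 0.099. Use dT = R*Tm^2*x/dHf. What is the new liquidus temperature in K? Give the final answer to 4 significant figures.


dT = R*Tm^2*x / dHf
dT = 8.314 * 1324^2 * 0.099 / 12341
dT = 116.915 K
T_new = 1324 - 116.915 = 1207 K


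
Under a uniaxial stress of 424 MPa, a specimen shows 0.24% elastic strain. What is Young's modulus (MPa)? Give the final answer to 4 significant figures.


E = sigma / epsilon
epsilon = 0.24% = 2.4e-03
E = 424 / 2.4e-03
E = 176700 MPa


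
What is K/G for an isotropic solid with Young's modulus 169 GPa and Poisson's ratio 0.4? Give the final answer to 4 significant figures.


G = E / (2*(1+nu))
G = 169 / (2*(1+0.4)) = 60.3571 GPa
K = E / (3*(1-2*nu))
K = 169 / (3*(1-2*0.4)) = 281.667 GPa
K/G = 281.667 / 60.3571 = 4.667


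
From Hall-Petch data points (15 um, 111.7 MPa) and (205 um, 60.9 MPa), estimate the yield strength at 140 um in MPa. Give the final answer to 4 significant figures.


sigma_y = sigma0 + k / sqrt(d)
1/sqrt(d1) = 1/sqrt(1.5e-05) = 258.199;  1/sqrt(d2) = 69.843
k = (sigma1 - sigma2) / (1/sqrt(d1) - 1/sqrt(d2)) = (111.7 - 60.9) / (258.199 - 69.843) = 0.269702 MPa*m^0.5
sigma0 = sigma1 - k/sqrt(d1) = 111.7 - 0.269702*258.199 = 42.0632 MPa
sigma_y(d3) = 42.0632 + 0.269702 / sqrt(1.4e-04) = 64.86 MPa


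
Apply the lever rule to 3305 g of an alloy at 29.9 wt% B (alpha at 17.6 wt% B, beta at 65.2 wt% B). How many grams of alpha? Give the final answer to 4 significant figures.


f_alpha = (C_beta - C0) / (C_beta - C_alpha)
f_alpha = (65.2 - 29.9) / (65.2 - 17.6) = 0.741597
m_alpha = f_alpha * m_total = 0.741597 * 3305 = 2451 g


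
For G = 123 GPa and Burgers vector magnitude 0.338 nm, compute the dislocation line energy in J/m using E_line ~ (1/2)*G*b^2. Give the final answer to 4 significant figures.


E = G*b^2/2
b = 0.338 nm = 3.38e-10 m
G = 123 GPa = 1.23e+11 Pa
E = 0.5 * 1.23e+11 * (3.38e-10)^2
E = 7.026e-09 J/m


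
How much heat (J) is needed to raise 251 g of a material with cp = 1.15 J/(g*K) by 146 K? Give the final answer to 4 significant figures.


Q = m * cp * dT
Q = 251 * 1.15 * 146
Q = 42140 J


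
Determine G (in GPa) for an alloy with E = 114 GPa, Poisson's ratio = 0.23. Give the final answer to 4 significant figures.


G = E / (2*(1+nu))
G = 114 / (2*(1+0.23))
G = 46.34 GPa


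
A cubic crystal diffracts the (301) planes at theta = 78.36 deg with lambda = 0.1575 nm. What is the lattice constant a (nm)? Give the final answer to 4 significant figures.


d = lambda / (2*sin(theta))
d = 0.1575 / (2*sin(78.36 deg))
d = 0.0804035 nm
a = d * sqrt(h^2+k^2+l^2) = 0.0804035 * sqrt(10)
a = 0.2543 nm


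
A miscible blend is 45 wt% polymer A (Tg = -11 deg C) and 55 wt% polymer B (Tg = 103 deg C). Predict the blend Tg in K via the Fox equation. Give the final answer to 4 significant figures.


1/Tg = w1/Tg1 + w2/Tg2 (in Kelvin)
Tg1 = 262.15 K, Tg2 = 376.15 K
1/Tg = 0.45/262.15 + 0.55/376.15
Tg = 314.6 K


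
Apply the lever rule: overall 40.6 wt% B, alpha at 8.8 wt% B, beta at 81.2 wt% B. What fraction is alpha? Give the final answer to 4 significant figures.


f_alpha = (C_beta - C0) / (C_beta - C_alpha)
f_alpha = (81.2 - 40.6) / (81.2 - 8.8)
f_alpha = 0.5608


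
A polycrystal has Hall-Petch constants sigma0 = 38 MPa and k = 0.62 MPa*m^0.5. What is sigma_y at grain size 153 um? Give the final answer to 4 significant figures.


sigma_y = sigma0 + k / sqrt(d)
d = 153 um = 1.53e-04 m
sigma_y = 38 + 0.62 / sqrt(1.53e-04)
sigma_y = 88.12 MPa


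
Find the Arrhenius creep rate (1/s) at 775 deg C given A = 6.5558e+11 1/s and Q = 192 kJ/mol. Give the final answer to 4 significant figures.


rate = A * exp(-Q / (R*T))
T = 775 + 273.15 = 1048.15 K
rate = 6.5558e+11 * exp(-192e3 / (8.314 * 1048.15))
rate = 177 1/s


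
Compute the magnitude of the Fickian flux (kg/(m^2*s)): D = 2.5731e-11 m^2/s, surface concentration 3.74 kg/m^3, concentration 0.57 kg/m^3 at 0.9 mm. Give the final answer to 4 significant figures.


J = -D * (dC/dx) = D * (C1 - C2) / dx
J = 2.5731e-11 * (3.74 - 0.57) / 9e-04
J = 9.063e-08 kg/(m^2*s)


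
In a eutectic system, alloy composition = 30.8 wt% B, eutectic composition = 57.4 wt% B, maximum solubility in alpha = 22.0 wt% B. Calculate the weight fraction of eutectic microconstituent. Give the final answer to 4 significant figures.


f_primary = (C_e - C0) / (C_e - C_alpha_max)
f_primary = (57.4 - 30.8) / (57.4 - 22.0)
f_primary = 0.751412
f_eutectic = 1 - 0.751412 = 0.2486


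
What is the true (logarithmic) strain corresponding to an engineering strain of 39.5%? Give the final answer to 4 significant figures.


epsilon_true = ln(1 + epsilon_eng)
epsilon_true = ln(1 + 0.395)
epsilon_true = 0.3329


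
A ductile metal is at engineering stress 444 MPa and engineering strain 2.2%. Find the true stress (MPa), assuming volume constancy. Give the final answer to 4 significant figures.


sigma_true = sigma_eng * (1 + epsilon_eng)
sigma_true = 444 * (1 + 0.022)
sigma_true = 453.8 MPa


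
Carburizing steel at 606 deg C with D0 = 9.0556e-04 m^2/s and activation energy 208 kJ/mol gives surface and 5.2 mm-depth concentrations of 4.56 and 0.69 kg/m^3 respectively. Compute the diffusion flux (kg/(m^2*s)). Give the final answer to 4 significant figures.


Step 1: D = D0 * exp(-Qd/(R*T))
T = 606 + 273.15 = 879.15 K
D = 9.0556e-04 * exp(-208e3 / (8.314 * 879.15)) = 3.96428e-16 m^2/s
Step 2: J = D * (C1 - C2) / dx
J = 3.96428e-16 * (4.56 - 0.69) / 5.2e-03
J = 2.95e-13 kg/(m^2*s)


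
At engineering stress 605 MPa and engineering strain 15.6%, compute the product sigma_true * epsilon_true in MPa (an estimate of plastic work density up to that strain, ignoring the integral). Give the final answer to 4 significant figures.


sigma_true = sigma_eng * (1 + epsilon_eng)
sigma_true = 605 * (1 + 0.156) = 699.38 MPa
epsilon_true = ln(1 + epsilon_eng)
epsilon_true = ln(1 + 0.156) = 0.144966
sigma_true * epsilon_true = 699.38 * 0.144966 = 101.4 MPa


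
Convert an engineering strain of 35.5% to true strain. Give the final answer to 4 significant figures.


epsilon_true = ln(1 + epsilon_eng)
epsilon_true = ln(1 + 0.355)
epsilon_true = 0.3038


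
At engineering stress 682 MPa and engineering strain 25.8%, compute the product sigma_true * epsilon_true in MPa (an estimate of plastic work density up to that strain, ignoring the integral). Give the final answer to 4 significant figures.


sigma_true = sigma_eng * (1 + epsilon_eng)
sigma_true = 682 * (1 + 0.258) = 857.956 MPa
epsilon_true = ln(1 + epsilon_eng)
epsilon_true = ln(1 + 0.258) = 0.229523
sigma_true * epsilon_true = 857.956 * 0.229523 = 196.9 MPa


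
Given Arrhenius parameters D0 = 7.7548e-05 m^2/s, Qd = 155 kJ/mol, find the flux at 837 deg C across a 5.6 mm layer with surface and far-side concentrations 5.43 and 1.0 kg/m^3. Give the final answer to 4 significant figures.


Step 1: D = D0 * exp(-Qd/(R*T))
T = 837 + 273.15 = 1110.15 K
D = 7.7548e-05 * exp(-155e3 / (8.314 * 1110.15)) = 3.94699e-12 m^2/s
Step 2: J = D * (C1 - C2) / dx
J = 3.94699e-12 * (5.43 - 1.0) / 5.6e-03
J = 3.122e-09 kg/(m^2*s)


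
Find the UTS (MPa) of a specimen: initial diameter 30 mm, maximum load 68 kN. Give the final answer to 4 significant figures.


A0 = pi*(d/2)^2 = pi*(30/2)^2 = 706.858 mm^2
UTS = F_max / A0 = 68*1000 / 706.858
UTS = 96.2 MPa


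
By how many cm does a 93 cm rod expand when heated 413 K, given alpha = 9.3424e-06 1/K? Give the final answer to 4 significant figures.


dL = L0 * alpha * dT
dL = 93 * 9.3424e-06 * 413
dL = 0.3588 cm


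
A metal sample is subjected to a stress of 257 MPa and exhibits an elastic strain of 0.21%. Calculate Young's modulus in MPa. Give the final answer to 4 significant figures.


E = sigma / epsilon
epsilon = 0.21% = 2.1e-03
E = 257 / 2.1e-03
E = 122400 MPa


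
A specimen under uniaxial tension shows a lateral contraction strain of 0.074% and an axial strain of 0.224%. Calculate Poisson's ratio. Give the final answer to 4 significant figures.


nu = -epsilon_lat / epsilon_axial
Lateral strain is contraction (negative), so using magnitudes:
nu = 0.074 / 0.224
nu = 0.3304


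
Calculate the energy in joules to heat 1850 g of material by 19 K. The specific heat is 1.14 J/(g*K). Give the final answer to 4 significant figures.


Q = m * cp * dT
Q = 1850 * 1.14 * 19
Q = 40070 J


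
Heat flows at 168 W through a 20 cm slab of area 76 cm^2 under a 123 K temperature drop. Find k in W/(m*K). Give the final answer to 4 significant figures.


k = Q*L / (A*dT)
L = 0.2 m, A = 7.6e-03 m^2
k = 168 * 0.2 / (7.6e-03 * 123)
k = 35.94 W/(m*K)


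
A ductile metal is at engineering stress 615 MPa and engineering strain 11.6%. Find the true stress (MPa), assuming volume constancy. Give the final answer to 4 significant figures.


sigma_true = sigma_eng * (1 + epsilon_eng)
sigma_true = 615 * (1 + 0.116)
sigma_true = 686.3 MPa


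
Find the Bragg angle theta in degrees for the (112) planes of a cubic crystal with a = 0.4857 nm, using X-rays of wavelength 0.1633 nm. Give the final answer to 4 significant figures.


d = a / sqrt(h^2+k^2+l^2)
d = 0.4857 / sqrt(6) = 0.198286 nm
lambda = 2*d*sin(theta)  =>  sin(theta) = lambda / (2*d)
sin(theta) = 0.1633 / (2 * 0.198286) = 0.411779
theta = 24.32 deg


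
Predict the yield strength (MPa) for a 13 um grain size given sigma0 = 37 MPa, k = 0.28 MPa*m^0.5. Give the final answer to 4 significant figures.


sigma_y = sigma0 + k / sqrt(d)
d = 13 um = 1.3e-05 m
sigma_y = 37 + 0.28 / sqrt(1.3e-05)
sigma_y = 114.7 MPa


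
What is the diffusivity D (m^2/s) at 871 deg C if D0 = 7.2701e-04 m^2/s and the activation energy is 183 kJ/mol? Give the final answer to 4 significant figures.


D = D0 * exp(-Qd / (R*T))
T = 1144.15 K
D = 7.2701e-04 * exp(-183e3 / (8.314 * 1144.15))
D = 3.211e-12 m^2/s


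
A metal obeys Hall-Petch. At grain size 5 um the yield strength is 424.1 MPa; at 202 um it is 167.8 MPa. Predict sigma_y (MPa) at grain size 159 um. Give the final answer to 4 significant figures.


sigma_y = sigma0 + k / sqrt(d)
1/sqrt(d1) = 1/sqrt(5e-06) = 447.214;  1/sqrt(d2) = 70.3598
k = (sigma1 - sigma2) / (1/sqrt(d1) - 1/sqrt(d2)) = (424.1 - 167.8) / (447.214 - 70.3598) = 0.680105 MPa*m^0.5
sigma0 = sigma1 - k/sqrt(d1) = 424.1 - 0.680105*447.214 = 119.948 MPa
sigma_y(d3) = 119.948 + 0.680105 / sqrt(1.59e-04) = 173.9 MPa


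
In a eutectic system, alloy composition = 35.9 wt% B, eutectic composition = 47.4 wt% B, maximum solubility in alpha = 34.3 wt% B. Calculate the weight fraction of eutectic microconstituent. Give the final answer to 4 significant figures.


f_primary = (C_e - C0) / (C_e - C_alpha_max)
f_primary = (47.4 - 35.9) / (47.4 - 34.3)
f_primary = 0.877863
f_eutectic = 1 - 0.877863 = 0.1221


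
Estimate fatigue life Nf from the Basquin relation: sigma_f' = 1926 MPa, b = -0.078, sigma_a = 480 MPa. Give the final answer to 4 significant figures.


sigma_a = sigma_f' * (2*Nf)^b
2*Nf = (sigma_a / sigma_f')^(1/b)
2*Nf = (480 / 1926)^(1/-0.078)
2*Nf = 5.44616e+07
Nf = 2.723e+07 cycles


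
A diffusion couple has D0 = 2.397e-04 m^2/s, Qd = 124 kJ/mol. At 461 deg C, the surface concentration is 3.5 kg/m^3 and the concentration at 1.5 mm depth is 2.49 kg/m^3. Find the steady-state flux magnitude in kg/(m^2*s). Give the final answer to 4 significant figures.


Step 1: D = D0 * exp(-Qd/(R*T))
T = 461 + 273.15 = 734.15 K
D = 2.397e-04 * exp(-124e3 / (8.314 * 734.15)) = 3.60389e-13 m^2/s
Step 2: J = D * (C1 - C2) / dx
J = 3.60389e-13 * (3.5 - 2.49) / 1.5e-03
J = 2.427e-10 kg/(m^2*s)


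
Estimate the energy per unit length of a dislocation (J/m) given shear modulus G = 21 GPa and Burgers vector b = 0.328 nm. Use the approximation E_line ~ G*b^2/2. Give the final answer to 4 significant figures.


E = G*b^2/2
b = 0.328 nm = 3.28e-10 m
G = 21 GPa = 2.1e+10 Pa
E = 0.5 * 2.1e+10 * (3.28e-10)^2
E = 1.13e-09 J/m


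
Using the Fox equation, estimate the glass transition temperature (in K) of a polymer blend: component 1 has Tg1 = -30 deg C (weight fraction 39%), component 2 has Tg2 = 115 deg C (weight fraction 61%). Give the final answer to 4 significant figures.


1/Tg = w1/Tg1 + w2/Tg2 (in Kelvin)
Tg1 = 243.15 K, Tg2 = 388.15 K
1/Tg = 0.39/243.15 + 0.61/388.15
Tg = 314.9 K


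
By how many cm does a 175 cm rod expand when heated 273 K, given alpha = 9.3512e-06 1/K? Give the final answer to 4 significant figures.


dL = L0 * alpha * dT
dL = 175 * 9.3512e-06 * 273
dL = 0.4468 cm


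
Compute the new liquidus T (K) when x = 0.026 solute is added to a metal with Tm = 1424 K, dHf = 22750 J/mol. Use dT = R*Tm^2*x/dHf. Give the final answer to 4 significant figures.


dT = R*Tm^2*x / dHf
dT = 8.314 * 1424^2 * 0.026 / 22750
dT = 19.2673 K
T_new = 1424 - 19.2673 = 1405 K


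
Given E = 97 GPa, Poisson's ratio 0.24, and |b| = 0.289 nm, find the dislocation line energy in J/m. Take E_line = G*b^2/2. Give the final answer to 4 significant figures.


Step 1: G = E / (2*(1+nu))
G = 97 / (2*(1+0.24)) = 39.1129 GPa = 3.91129e+10 Pa
Step 2: E_line = G*b^2/2
b = 0.289 nm = 2.89e-10 m
E_line = 0.5 * 3.91129e+10 * (2.89e-10)^2 = 1.633e-09 J/m


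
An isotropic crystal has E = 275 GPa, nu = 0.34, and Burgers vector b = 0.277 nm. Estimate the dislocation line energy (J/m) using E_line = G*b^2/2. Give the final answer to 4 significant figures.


Step 1: G = E / (2*(1+nu))
G = 275 / (2*(1+0.34)) = 102.612 GPa = 1.02612e+11 Pa
Step 2: E_line = G*b^2/2
b = 0.277 nm = 2.77e-10 m
E_line = 0.5 * 1.02612e+11 * (2.77e-10)^2 = 3.937e-09 J/m


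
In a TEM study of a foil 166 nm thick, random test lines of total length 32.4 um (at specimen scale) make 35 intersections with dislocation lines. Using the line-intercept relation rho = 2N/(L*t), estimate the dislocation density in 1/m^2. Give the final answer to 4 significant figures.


rho = 2N / (L * t)
L = 32.4 um = 3.24e-05 m, t = 166 nm = 1.66e-07 m
rho = 2 * 35 / (3.24e-05 * 1.66e-07)
rho = 1.302e+13 1/m^2


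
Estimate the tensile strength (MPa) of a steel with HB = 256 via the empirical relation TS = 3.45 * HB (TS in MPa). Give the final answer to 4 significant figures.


TS (MPa) = 3.45 * HB
TS = 3.45 * 256
TS = 883.2 MPa


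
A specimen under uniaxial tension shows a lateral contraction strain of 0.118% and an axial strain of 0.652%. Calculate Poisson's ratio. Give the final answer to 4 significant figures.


nu = -epsilon_lat / epsilon_axial
Lateral strain is contraction (negative), so using magnitudes:
nu = 0.118 / 0.652
nu = 0.181


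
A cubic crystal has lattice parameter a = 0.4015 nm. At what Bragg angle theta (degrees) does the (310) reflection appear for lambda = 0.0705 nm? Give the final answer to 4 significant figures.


d = a / sqrt(h^2+k^2+l^2)
d = 0.4015 / sqrt(10) = 0.126965 nm
lambda = 2*d*sin(theta)  =>  sin(theta) = lambda / (2*d)
sin(theta) = 0.0705 / (2 * 0.126965) = 0.277635
theta = 16.12 deg


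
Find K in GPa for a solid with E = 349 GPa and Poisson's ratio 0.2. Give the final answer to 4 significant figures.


K = E / (3*(1-2*nu))
K = 349 / (3*(1-2*0.2))
K = 193.9 GPa


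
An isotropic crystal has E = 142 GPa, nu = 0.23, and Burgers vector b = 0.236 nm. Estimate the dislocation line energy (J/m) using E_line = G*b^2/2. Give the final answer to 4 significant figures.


Step 1: G = E / (2*(1+nu))
G = 142 / (2*(1+0.23)) = 57.7236 GPa = 5.77236e+10 Pa
Step 2: E_line = G*b^2/2
b = 0.236 nm = 2.36e-10 m
E_line = 0.5 * 5.77236e+10 * (2.36e-10)^2 = 1.607e-09 J/m


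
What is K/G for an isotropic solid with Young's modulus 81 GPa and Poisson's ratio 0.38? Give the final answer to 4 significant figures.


G = E / (2*(1+nu))
G = 81 / (2*(1+0.38)) = 29.3478 GPa
K = E / (3*(1-2*nu))
K = 81 / (3*(1-2*0.38)) = 112.5 GPa
K/G = 112.5 / 29.3478 = 3.833


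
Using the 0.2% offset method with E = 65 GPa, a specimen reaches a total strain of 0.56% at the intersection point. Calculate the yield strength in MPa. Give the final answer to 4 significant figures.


Offset strain = 0.002
Elastic strain at yield = total_strain - offset = 5.6e-03 - 0.002 = 3.6e-03
sigma_y = E * elastic_strain = 65000 * 3.6e-03
sigma_y = 234 MPa


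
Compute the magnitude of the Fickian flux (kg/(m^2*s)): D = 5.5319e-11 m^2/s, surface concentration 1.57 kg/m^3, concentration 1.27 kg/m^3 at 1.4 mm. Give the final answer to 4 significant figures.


J = -D * (dC/dx) = D * (C1 - C2) / dx
J = 5.5319e-11 * (1.57 - 1.27) / 1.4e-03
J = 1.185e-08 kg/(m^2*s)


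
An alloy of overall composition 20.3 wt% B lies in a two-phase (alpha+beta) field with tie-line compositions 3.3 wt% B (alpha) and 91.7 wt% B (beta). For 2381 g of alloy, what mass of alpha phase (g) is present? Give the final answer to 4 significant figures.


f_alpha = (C_beta - C0) / (C_beta - C_alpha)
f_alpha = (91.7 - 20.3) / (91.7 - 3.3) = 0.807692
m_alpha = f_alpha * m_total = 0.807692 * 2381 = 1923 g


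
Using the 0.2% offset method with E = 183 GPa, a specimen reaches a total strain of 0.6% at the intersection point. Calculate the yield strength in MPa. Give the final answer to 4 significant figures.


Offset strain = 0.002
Elastic strain at yield = total_strain - offset = 6e-03 - 0.002 = 4e-03
sigma_y = E * elastic_strain = 183000 * 4e-03
sigma_y = 732 MPa


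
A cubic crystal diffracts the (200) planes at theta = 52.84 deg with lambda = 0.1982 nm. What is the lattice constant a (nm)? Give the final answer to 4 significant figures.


d = lambda / (2*sin(theta))
d = 0.1982 / (2*sin(52.84 deg))
d = 0.124349 nm
a = d * sqrt(h^2+k^2+l^2) = 0.124349 * sqrt(4)
a = 0.2487 nm


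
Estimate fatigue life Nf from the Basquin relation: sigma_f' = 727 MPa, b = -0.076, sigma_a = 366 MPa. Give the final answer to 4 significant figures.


sigma_a = sigma_f' * (2*Nf)^b
2*Nf = (sigma_a / sigma_f')^(1/b)
2*Nf = (366 / 727)^(1/-0.076)
2*Nf = 8351.3
Nf = 4176 cycles


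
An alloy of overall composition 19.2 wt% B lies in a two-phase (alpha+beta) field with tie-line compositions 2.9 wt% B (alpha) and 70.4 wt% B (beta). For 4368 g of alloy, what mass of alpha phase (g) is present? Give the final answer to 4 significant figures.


f_alpha = (C_beta - C0) / (C_beta - C_alpha)
f_alpha = (70.4 - 19.2) / (70.4 - 2.9) = 0.758519
m_alpha = f_alpha * m_total = 0.758519 * 4368 = 3313 g


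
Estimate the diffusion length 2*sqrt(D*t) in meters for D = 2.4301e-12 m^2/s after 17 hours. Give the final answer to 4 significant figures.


t = 17 hr = 61200 s
Diffusion length = 2*sqrt(D*t)
= 2*sqrt(2.4301e-12 * 61200)
= 7.713e-04 m


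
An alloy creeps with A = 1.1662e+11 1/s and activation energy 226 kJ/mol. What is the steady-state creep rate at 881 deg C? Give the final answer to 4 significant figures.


rate = A * exp(-Q / (R*T))
T = 881 + 273.15 = 1154.15 K
rate = 1.1662e+11 * exp(-226e3 / (8.314 * 1154.15))
rate = 6.888 1/s


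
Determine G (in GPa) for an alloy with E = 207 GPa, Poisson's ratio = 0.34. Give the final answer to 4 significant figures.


G = E / (2*(1+nu))
G = 207 / (2*(1+0.34))
G = 77.24 GPa


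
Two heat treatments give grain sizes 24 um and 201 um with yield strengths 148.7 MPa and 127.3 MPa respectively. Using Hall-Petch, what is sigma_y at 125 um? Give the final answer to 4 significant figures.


sigma_y = sigma0 + k / sqrt(d)
1/sqrt(d1) = 1/sqrt(2.4e-05) = 204.124;  1/sqrt(d2) = 70.5346
k = (sigma1 - sigma2) / (1/sqrt(d1) - 1/sqrt(d2)) = (148.7 - 127.3) / (204.124 - 70.5346) = 0.160192 MPa*m^0.5
sigma0 = sigma1 - k/sqrt(d1) = 148.7 - 0.160192*204.124 = 116.001 MPa
sigma_y(d3) = 116.001 + 0.160192 / sqrt(1.25e-04) = 130.3 MPa


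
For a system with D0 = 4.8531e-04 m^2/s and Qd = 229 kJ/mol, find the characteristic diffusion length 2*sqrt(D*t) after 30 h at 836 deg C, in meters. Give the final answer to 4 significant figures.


Step 1: D = D0 * exp(-Qd/(R*T))
T = 1109.15 K
D = 4.8531e-04 * exp(-229e3 / (8.314 * 1109.15)) = 7.96225e-15 m^2/s
Step 2: L = 2*sqrt(D*t)
t = 30 h = 108000 s
L = 2*sqrt(7.96225e-15 * 108000) = 5.865e-05 m


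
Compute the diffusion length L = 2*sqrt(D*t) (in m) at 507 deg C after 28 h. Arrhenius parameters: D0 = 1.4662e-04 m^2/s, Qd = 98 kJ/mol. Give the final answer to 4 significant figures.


Step 1: D = D0 * exp(-Qd/(R*T))
T = 780.15 K
D = 1.4662e-04 * exp(-98e3 / (8.314 * 780.15)) = 4.02165e-11 m^2/s
Step 2: L = 2*sqrt(D*t)
t = 28 h = 100800 s
L = 2*sqrt(4.02165e-11 * 100800) = 4.027e-03 m


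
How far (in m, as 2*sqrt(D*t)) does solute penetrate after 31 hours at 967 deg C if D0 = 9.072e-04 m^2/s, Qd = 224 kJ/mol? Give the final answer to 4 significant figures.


Step 1: D = D0 * exp(-Qd/(R*T))
T = 1240.15 K
D = 9.072e-04 * exp(-224e3 / (8.314 * 1240.15)) = 3.33095e-13 m^2/s
Step 2: L = 2*sqrt(D*t)
t = 31 h = 111600 s
L = 2*sqrt(3.33095e-13 * 111600) = 3.856e-04 m


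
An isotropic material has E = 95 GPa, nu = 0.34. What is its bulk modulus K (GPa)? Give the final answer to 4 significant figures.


K = E / (3*(1-2*nu))
K = 95 / (3*(1-2*0.34))
K = 98.96 GPa


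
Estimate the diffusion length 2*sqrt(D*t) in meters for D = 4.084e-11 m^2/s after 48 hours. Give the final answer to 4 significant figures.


t = 48 hr = 172800 s
Diffusion length = 2*sqrt(D*t)
= 2*sqrt(4.084e-11 * 172800)
= 5.313e-03 m


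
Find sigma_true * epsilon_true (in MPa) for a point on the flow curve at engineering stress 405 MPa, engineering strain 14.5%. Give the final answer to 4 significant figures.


sigma_true = sigma_eng * (1 + epsilon_eng)
sigma_true = 405 * (1 + 0.145) = 463.725 MPa
epsilon_true = ln(1 + epsilon_eng)
epsilon_true = ln(1 + 0.145) = 0.135405
sigma_true * epsilon_true = 463.725 * 0.135405 = 62.79 MPa


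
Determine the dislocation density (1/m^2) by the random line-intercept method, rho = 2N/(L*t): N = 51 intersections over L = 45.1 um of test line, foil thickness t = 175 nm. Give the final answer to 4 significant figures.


rho = 2N / (L * t)
L = 45.1 um = 4.51e-05 m, t = 175 nm = 1.75e-07 m
rho = 2 * 51 / (4.51e-05 * 1.75e-07)
rho = 1.292e+13 1/m^2


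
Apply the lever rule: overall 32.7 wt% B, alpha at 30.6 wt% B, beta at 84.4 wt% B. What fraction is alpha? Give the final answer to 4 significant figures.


f_alpha = (C_beta - C0) / (C_beta - C_alpha)
f_alpha = (84.4 - 32.7) / (84.4 - 30.6)
f_alpha = 0.961


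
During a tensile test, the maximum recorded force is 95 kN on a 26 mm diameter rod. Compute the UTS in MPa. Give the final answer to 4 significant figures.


A0 = pi*(d/2)^2 = pi*(26/2)^2 = 530.929 mm^2
UTS = F_max / A0 = 95*1000 / 530.929
UTS = 178.9 MPa


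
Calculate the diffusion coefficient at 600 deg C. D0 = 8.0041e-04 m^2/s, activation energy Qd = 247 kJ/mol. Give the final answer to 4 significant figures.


D = D0 * exp(-Qd / (R*T))
T = 873.15 K
D = 8.0041e-04 * exp(-247e3 / (8.314 * 873.15))
D = 1.338e-18 m^2/s


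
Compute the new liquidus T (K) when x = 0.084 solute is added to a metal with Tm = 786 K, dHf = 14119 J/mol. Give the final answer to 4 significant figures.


dT = R*Tm^2*x / dHf
dT = 8.314 * 786^2 * 0.084 / 14119
dT = 30.5584 K
T_new = 786 - 30.5584 = 755.4 K


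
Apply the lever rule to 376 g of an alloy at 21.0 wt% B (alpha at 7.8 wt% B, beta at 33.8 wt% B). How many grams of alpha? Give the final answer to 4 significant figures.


f_alpha = (C_beta - C0) / (C_beta - C_alpha)
f_alpha = (33.8 - 21.0) / (33.8 - 7.8) = 0.492308
m_alpha = f_alpha * m_total = 0.492308 * 376 = 185.1 g


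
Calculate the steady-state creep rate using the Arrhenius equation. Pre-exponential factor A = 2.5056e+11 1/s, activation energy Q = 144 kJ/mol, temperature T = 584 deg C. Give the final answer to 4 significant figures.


rate = A * exp(-Q / (R*T))
T = 584 + 273.15 = 857.15 K
rate = 2.5056e+11 * exp(-144e3 / (8.314 * 857.15))
rate = 420 1/s


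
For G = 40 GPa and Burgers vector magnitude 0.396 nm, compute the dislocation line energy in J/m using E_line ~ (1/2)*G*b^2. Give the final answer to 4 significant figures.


E = G*b^2/2
b = 0.396 nm = 3.96e-10 m
G = 40 GPa = 4e+10 Pa
E = 0.5 * 4e+10 * (3.96e-10)^2
E = 3.136e-09 J/m


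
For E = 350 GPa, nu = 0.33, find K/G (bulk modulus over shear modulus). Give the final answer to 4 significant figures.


G = E / (2*(1+nu))
G = 350 / (2*(1+0.33)) = 131.579 GPa
K = E / (3*(1-2*nu))
K = 350 / (3*(1-2*0.33)) = 343.137 GPa
K/G = 343.137 / 131.579 = 2.608


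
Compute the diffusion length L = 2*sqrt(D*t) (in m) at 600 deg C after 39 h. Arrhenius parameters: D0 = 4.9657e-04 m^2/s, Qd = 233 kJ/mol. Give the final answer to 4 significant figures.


Step 1: D = D0 * exp(-Qd/(R*T))
T = 873.15 K
D = 4.9657e-04 * exp(-233e3 / (8.314 * 873.15)) = 5.71042e-18 m^2/s
Step 2: L = 2*sqrt(D*t)
t = 39 h = 140400 s
L = 2*sqrt(5.71042e-18 * 140400) = 1.791e-06 m


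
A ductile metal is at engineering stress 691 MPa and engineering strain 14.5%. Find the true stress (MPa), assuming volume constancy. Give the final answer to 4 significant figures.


sigma_true = sigma_eng * (1 + epsilon_eng)
sigma_true = 691 * (1 + 0.145)
sigma_true = 791.2 MPa


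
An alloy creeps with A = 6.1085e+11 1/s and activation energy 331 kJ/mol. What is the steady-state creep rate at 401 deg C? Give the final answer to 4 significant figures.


rate = A * exp(-Q / (R*T))
T = 401 + 273.15 = 674.15 K
rate = 6.1085e+11 * exp(-331e3 / (8.314 * 674.15))
rate = 1.375e-14 1/s


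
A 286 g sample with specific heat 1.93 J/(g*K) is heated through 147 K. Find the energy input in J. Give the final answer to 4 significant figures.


Q = m * cp * dT
Q = 286 * 1.93 * 147
Q = 81140 J


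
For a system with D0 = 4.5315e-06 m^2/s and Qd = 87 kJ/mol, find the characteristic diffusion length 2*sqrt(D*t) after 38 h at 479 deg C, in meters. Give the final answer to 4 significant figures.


Step 1: D = D0 * exp(-Qd/(R*T))
T = 752.15 K
D = 4.5315e-06 * exp(-87e3 / (8.314 * 752.15)) = 4.11269e-12 m^2/s
Step 2: L = 2*sqrt(D*t)
t = 38 h = 136800 s
L = 2*sqrt(4.11269e-12 * 136800) = 1.5e-03 m


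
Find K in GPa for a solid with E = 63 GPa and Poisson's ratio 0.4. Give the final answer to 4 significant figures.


K = E / (3*(1-2*nu))
K = 63 / (3*(1-2*0.4))
K = 105 GPa


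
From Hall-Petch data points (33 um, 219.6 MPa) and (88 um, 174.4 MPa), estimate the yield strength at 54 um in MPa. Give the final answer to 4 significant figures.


sigma_y = sigma0 + k / sqrt(d)
1/sqrt(d1) = 1/sqrt(3.3e-05) = 174.078;  1/sqrt(d2) = 106.6
k = (sigma1 - sigma2) / (1/sqrt(d1) - 1/sqrt(d2)) = (219.6 - 174.4) / (174.078 - 106.6) = 0.669855 MPa*m^0.5
sigma0 = sigma1 - k/sqrt(d1) = 219.6 - 0.669855*174.078 = 102.993 MPa
sigma_y(d3) = 102.993 + 0.669855 / sqrt(5.4e-05) = 194.1 MPa


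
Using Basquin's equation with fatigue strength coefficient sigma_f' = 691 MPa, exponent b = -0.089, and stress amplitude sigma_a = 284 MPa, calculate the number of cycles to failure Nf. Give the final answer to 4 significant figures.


sigma_a = sigma_f' * (2*Nf)^b
2*Nf = (sigma_a / sigma_f')^(1/b)
2*Nf = (284 / 691)^(1/-0.089)
2*Nf = 21820.9
Nf = 10910 cycles


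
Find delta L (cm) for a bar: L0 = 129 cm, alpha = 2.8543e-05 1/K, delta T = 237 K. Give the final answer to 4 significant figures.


dL = L0 * alpha * dT
dL = 129 * 2.8543e-05 * 237
dL = 0.8726 cm


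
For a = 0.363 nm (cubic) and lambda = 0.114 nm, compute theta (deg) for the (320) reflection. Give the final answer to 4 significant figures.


d = a / sqrt(h^2+k^2+l^2)
d = 0.363 / sqrt(13) = 0.100678 nm
lambda = 2*d*sin(theta)  =>  sin(theta) = lambda / (2*d)
sin(theta) = 0.114 / (2 * 0.100678) = 0.566161
theta = 34.48 deg


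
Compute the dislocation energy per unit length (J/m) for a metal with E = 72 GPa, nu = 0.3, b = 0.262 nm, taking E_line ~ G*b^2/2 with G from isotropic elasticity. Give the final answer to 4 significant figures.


Step 1: G = E / (2*(1+nu))
G = 72 / (2*(1+0.3)) = 27.6923 GPa = 2.76923e+10 Pa
Step 2: E_line = G*b^2/2
b = 0.262 nm = 2.62e-10 m
E_line = 0.5 * 2.76923e+10 * (2.62e-10)^2 = 9.505e-10 J/m


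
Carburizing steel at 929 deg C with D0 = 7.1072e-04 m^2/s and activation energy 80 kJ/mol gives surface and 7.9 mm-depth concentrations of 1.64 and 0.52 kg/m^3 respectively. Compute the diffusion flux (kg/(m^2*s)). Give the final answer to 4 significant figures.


Step 1: D = D0 * exp(-Qd/(R*T))
T = 929 + 273.15 = 1202.15 K
D = 7.1072e-04 * exp(-80e3 / (8.314 * 1202.15)) = 2.37406e-07 m^2/s
Step 2: J = D * (C1 - C2) / dx
J = 2.37406e-07 * (1.64 - 0.52) / 7.9e-03
J = 3.366e-05 kg/(m^2*s)


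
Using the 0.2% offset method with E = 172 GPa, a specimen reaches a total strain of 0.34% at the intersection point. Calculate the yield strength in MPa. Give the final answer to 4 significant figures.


Offset strain = 0.002
Elastic strain at yield = total_strain - offset = 3.4e-03 - 0.002 = 1.4e-03
sigma_y = E * elastic_strain = 172000 * 1.4e-03
sigma_y = 240.8 MPa


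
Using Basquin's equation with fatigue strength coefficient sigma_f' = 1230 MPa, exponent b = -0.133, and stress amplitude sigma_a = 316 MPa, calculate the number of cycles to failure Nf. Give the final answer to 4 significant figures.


sigma_a = sigma_f' * (2*Nf)^b
2*Nf = (sigma_a / sigma_f')^(1/b)
2*Nf = (316 / 1230)^(1/-0.133)
2*Nf = 27398.7
Nf = 13700 cycles


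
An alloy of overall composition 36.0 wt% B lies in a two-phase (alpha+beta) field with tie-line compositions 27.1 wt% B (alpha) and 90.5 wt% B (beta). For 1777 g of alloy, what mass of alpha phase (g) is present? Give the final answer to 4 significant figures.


f_alpha = (C_beta - C0) / (C_beta - C_alpha)
f_alpha = (90.5 - 36.0) / (90.5 - 27.1) = 0.859621
m_alpha = f_alpha * m_total = 0.859621 * 1777 = 1528 g
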